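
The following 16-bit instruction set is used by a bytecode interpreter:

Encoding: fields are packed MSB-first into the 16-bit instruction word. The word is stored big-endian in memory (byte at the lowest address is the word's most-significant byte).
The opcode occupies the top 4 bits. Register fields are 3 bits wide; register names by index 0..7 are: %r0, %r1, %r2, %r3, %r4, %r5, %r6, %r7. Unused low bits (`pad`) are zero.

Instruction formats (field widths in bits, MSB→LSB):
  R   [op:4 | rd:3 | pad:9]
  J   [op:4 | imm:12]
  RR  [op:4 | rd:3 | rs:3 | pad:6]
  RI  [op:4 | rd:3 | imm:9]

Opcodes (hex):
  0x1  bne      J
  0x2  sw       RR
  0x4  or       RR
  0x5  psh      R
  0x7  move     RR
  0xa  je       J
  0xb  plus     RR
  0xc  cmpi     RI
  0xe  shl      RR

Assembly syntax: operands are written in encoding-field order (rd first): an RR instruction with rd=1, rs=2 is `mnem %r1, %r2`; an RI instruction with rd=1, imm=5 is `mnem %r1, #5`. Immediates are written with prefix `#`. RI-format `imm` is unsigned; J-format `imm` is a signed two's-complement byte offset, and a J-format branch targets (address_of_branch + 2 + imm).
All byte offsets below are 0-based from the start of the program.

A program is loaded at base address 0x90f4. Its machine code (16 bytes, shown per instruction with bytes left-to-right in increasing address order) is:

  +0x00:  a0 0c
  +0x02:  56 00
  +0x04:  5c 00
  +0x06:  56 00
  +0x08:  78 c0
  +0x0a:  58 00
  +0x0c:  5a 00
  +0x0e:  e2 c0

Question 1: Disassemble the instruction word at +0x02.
psh %r3

[02] 56 00 → 0x5600
  top 4b → 0x5 → psh [R]
  rd@[11:9]=0x3 ⇒ %r3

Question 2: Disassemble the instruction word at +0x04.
psh %r6

@+04  big-endian(5c 00) = 0x5c00
  op=0x5c00>>12=0x5 ⇒ psh (R)
  rd@[11:9]=0x6 ⇒ %r6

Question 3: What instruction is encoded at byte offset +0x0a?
off 0x0a: read 58 00 as big → 0x5800
  opcode bits[15:12]=0x5: psh/R
  [11:9] rd=4 = %r4

psh %r4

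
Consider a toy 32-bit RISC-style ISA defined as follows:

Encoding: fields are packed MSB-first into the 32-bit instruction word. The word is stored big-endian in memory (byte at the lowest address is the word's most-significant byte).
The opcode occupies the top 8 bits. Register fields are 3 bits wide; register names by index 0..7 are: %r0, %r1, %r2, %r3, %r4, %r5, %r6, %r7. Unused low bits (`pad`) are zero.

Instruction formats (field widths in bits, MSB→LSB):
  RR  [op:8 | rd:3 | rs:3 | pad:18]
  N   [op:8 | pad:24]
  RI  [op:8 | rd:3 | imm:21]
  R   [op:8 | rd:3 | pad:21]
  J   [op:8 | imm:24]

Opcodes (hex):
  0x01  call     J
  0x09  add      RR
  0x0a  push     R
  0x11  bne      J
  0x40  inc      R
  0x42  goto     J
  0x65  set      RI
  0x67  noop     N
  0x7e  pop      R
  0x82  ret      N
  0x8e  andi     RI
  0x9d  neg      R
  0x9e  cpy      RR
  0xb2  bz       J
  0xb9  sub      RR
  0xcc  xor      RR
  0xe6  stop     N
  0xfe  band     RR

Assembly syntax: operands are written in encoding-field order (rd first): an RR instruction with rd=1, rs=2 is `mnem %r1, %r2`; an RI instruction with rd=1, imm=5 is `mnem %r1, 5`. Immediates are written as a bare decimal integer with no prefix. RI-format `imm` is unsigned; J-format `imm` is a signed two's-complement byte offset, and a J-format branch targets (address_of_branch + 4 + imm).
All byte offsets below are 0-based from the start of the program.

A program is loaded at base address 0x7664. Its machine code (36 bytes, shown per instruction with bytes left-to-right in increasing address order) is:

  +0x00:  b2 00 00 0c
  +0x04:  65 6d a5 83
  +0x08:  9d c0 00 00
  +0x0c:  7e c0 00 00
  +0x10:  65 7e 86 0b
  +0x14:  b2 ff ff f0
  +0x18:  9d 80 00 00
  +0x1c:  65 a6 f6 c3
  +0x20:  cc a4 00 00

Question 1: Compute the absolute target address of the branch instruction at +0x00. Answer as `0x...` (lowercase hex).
0x7674

+0x00: b2 00 00 0c ⇒ word 0xb200000c (big)
  top 8b → 0xb2 → bz [J]
  [23:0] imm=12 = 12
  target = base 0x7664 + off 0x00 + 4 + imm 12 = 0x7674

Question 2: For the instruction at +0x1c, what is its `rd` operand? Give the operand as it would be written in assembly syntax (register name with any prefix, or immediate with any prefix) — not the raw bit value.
[1c] 65 a6 f6 c3 → 0x65a6f6c3
  top 8b → 0x65 → set [RI]
  [23:21] rd=5 = %r5
  [20:0] imm=456387 = 456387

%r5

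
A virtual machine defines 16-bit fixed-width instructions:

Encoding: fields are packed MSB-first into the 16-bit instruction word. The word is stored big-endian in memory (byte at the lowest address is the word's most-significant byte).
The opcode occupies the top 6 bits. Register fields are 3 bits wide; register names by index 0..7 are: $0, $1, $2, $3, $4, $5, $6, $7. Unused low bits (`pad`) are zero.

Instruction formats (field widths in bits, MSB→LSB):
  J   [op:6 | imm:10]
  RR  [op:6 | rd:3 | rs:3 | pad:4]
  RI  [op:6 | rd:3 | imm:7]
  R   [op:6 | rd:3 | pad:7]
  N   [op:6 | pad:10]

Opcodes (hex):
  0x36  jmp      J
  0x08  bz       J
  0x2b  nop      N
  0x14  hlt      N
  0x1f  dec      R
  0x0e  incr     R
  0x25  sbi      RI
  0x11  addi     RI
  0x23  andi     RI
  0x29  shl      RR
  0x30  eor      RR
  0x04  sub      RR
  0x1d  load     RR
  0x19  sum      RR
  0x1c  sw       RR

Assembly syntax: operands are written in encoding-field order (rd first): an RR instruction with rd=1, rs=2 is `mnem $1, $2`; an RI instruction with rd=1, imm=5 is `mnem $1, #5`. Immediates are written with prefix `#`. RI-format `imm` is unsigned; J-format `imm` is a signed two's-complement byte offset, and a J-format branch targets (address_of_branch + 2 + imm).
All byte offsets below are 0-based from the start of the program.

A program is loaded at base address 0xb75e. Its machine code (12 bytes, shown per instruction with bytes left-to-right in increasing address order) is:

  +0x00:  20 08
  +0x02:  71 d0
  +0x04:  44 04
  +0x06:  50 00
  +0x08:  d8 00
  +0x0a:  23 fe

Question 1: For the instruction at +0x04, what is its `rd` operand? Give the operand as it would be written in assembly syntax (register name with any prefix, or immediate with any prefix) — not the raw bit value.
off 0x04: read 44 04 as big → 0x4404
  op=0x4404>>10=0x11 ⇒ addi (RI)
  rd@[9:7]=0x0 ⇒ $0
  imm@[6:0]=0x4 ⇒ #4

$0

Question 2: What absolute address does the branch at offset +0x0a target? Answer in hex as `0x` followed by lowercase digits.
0xb768

+0x0a: 23 fe ⇒ word 0x23fe (big)
  op=0x23fe>>10=0x8 ⇒ bz (J)
  [9:0] imm=1022 (s10→-2) = #-2
  target = base 0xb75e + off 0x0a + 2 + imm -2 = 0xb768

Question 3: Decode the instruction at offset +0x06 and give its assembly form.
+0x06: 50 00 ⇒ word 0x5000 (big)
  opcode bits[15:10]=0x14: hlt/N

hlt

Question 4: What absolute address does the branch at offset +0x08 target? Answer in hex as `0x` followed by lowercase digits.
+0x08: d8 00 ⇒ word 0xd800 (big)
  top 6b → 0x36 → jmp [J]
  imm: (w>>0)&0x3ff=0x0 → #0
  target = base 0xb75e + off 0x08 + 2 + imm 0 = 0xb768

0xb768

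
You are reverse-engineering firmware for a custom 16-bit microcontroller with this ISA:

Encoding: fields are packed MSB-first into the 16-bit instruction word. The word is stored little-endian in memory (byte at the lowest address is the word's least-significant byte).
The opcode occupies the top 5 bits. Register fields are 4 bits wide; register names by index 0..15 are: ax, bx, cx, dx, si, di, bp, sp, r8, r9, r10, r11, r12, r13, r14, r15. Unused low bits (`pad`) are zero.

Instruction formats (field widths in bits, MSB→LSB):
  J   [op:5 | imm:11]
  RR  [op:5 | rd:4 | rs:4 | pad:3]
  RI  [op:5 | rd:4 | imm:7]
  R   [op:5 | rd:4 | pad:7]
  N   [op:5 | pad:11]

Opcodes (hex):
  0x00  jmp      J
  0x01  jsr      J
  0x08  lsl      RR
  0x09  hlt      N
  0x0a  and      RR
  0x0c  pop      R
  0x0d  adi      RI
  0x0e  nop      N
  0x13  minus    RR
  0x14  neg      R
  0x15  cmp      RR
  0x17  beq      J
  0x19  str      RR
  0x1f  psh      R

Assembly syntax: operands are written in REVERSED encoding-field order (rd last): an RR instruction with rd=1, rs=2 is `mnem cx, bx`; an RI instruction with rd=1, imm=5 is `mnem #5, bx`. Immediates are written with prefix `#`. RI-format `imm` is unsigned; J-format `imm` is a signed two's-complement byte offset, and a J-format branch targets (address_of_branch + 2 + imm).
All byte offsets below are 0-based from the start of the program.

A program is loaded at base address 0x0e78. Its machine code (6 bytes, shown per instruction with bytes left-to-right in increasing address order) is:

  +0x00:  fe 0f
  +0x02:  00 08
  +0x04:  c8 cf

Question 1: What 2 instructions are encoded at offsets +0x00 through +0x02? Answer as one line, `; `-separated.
@+00  little-endian(fe 0f) = 0x0ffe
  opcode bits[15:11]=0x1: jsr/J
  [10:0] imm=2046 (s11→-2) = #-2
@+02  little-endian(00 08) = 0x0800
  opcode bits[15:11]=0x1: jsr/J
  [10:0] imm=0 = #0

jsr #-2; jsr #0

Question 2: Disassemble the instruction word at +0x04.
str r9, r15

+0x04: c8 cf ⇒ word 0xcfc8 (little)
  opcode bits[15:11]=0x19: str/RR
  rd: (w>>7)&0xf=0xf → r15
  rs: (w>>3)&0xf=0x9 → r9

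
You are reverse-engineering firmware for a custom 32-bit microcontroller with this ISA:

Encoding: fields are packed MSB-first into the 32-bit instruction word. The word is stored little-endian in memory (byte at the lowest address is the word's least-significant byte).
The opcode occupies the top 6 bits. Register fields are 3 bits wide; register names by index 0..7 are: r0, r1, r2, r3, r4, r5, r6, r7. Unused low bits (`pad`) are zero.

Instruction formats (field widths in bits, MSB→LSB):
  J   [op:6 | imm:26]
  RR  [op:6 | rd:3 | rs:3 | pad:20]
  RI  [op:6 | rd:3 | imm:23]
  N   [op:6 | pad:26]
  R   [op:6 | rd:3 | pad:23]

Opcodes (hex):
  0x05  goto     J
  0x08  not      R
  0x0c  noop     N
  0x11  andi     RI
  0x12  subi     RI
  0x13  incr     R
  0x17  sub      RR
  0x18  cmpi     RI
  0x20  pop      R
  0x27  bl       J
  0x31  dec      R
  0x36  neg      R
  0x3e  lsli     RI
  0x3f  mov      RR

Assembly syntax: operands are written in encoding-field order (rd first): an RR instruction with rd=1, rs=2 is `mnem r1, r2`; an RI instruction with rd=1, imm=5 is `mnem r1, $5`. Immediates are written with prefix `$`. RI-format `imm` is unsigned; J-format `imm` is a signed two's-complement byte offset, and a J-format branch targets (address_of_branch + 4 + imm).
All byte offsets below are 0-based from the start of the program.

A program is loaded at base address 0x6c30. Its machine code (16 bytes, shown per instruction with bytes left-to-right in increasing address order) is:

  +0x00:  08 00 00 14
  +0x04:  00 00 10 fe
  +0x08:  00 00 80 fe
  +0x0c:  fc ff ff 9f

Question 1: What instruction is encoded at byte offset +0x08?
[08] 00 00 80 fe → 0xfe800000
  opcode bits[31:26]=0x3f: mov/RR
  rd: (w>>23)&0x7=0x5 → r5
  rs: (w>>20)&0x7=0x0 → r0

mov r5, r0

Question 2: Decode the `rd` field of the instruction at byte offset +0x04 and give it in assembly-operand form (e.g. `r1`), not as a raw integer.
r4

@+04  little-endian(00 00 10 fe) = 0xfe100000
  opcode bits[31:26]=0x3f: mov/RR
  rd: (w>>23)&0x7=0x4 → r4
  rs: (w>>20)&0x7=0x1 → r1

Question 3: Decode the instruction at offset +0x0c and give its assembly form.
bl $-4

+0x0c: fc ff ff 9f ⇒ word 0x9ffffffc (little)
  opcode bits[31:26]=0x27: bl/J
  imm@[25:0]=0x3fffffc (s26→-4) ⇒ $-4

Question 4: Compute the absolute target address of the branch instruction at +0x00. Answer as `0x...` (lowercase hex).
0x6c3c

off 0x00: read 08 00 00 14 as little → 0x14000008
  op=0x14000008>>26=0x5 ⇒ goto (J)
  imm@[25:0]=0x8 ⇒ $8
  target = base 0x6c30 + off 0x00 + 4 + imm 8 = 0x6c3c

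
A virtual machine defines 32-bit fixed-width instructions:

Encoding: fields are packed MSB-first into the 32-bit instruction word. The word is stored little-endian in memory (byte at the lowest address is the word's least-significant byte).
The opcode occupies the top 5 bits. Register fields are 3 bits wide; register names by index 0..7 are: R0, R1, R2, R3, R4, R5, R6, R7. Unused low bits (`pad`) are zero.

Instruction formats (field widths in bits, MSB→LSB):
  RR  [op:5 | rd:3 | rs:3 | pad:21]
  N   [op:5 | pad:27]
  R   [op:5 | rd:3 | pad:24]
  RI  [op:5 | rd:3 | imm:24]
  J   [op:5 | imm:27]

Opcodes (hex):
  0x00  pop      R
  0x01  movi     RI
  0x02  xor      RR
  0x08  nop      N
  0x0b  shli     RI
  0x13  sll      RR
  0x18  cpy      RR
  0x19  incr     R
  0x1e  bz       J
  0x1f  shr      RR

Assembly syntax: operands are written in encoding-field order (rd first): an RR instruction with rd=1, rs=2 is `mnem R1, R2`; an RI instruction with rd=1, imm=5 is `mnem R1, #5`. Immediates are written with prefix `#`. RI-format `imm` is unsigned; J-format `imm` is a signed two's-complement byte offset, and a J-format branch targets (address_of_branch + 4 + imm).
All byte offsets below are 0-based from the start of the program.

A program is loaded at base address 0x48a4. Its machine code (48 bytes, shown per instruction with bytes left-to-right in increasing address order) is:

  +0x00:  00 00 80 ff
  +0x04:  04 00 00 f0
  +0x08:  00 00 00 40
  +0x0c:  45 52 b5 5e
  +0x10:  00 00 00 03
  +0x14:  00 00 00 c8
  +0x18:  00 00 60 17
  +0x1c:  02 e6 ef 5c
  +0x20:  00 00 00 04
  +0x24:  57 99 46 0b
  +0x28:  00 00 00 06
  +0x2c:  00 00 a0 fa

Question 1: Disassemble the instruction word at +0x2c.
shr R2, R5

+0x2c: 00 00 a0 fa ⇒ word 0xfaa00000 (little)
  top 5b → 0x1f → shr [RR]
  rd@[26:24]=0x2 ⇒ R2
  rs@[23:21]=0x5 ⇒ R5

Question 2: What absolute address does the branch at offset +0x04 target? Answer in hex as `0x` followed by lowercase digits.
+0x04: 04 00 00 f0 ⇒ word 0xf0000004 (little)
  opcode bits[31:27]=0x1e: bz/J
  [26:0] imm=4 = #4
  target = base 0x48a4 + off 0x04 + 4 + imm 4 = 0x48b0

0x48b0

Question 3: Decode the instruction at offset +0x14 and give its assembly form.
@+14  little-endian(00 00 00 c8) = 0xc8000000
  op=0xc8000000>>27=0x19 ⇒ incr (R)
  rd@[26:24]=0x0 ⇒ R0

incr R0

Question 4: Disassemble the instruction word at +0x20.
pop R4

@+20  little-endian(00 00 00 04) = 0x04000000
  op=0x04000000>>27=0x0 ⇒ pop (R)
  [26:24] rd=4 = R4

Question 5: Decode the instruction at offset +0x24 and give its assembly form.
movi R3, #4626775

@+24  little-endian(57 99 46 0b) = 0x0b469957
  opcode bits[31:27]=0x1: movi/RI
  rd@[26:24]=0x3 ⇒ R3
  imm@[23:0]=0x469957 ⇒ #4626775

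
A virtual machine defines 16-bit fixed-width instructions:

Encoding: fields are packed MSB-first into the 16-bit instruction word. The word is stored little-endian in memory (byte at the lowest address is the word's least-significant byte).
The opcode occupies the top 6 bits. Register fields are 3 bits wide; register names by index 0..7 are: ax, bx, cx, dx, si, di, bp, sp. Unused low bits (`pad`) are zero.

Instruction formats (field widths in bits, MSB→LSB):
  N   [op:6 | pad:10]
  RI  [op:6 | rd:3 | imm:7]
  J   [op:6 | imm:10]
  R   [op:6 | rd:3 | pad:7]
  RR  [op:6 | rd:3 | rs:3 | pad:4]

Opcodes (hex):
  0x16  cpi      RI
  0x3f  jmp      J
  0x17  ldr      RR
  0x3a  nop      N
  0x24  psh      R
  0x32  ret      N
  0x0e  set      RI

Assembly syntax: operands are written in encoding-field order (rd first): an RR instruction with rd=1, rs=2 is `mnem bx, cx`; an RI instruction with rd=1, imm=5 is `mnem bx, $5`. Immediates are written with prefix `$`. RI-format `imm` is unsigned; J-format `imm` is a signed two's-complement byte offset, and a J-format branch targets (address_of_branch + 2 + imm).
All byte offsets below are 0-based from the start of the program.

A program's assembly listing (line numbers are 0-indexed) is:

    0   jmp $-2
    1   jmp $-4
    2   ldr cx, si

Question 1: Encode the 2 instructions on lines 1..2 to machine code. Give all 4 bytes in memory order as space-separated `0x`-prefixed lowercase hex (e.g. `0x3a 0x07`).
line 1 (jmp): pack op=0x3f:6|imm=-4:10 = 0xfffc; little→ fc ff
line 2 (ldr): pack op=0x17:6|rd=2:3|rs=4:3|pad=0:4 = 0x5d40; little→ 40 5d

0xfc 0xff 0x40 0x5d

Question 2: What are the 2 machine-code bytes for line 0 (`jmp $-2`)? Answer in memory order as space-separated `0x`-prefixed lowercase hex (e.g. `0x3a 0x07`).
L0: jmp op=0x3f:6|imm=-2:10 ⇒ 0xfffe ⇒ little fe ff

0xfe 0xff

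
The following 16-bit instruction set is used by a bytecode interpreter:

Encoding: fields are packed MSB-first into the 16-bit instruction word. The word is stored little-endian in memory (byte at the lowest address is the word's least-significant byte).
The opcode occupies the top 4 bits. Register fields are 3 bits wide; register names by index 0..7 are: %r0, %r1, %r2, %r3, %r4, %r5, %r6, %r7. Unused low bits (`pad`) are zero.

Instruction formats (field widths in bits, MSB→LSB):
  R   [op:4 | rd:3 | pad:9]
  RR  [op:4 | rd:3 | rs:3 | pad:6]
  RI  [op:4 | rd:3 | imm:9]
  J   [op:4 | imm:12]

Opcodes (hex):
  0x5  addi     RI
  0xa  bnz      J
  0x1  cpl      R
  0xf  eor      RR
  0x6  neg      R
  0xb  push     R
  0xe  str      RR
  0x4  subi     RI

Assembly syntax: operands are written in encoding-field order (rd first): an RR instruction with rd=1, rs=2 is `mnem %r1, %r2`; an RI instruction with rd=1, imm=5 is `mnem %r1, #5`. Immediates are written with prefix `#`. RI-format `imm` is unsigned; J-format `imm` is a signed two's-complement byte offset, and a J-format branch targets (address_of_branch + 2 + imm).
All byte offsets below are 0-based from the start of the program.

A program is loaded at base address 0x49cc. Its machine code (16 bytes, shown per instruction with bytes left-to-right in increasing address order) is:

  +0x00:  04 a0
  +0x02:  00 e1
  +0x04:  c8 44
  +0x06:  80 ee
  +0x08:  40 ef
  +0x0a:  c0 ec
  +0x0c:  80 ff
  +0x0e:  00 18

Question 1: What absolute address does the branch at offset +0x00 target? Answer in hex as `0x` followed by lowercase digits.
0x49d2

off 0x00: read 04 a0 as little → 0xa004
  op=0xa004>>12=0xa ⇒ bnz (J)
  imm@[11:0]=0x4 ⇒ #4
  target = base 0x49cc + off 0x00 + 2 + imm 4 = 0x49d2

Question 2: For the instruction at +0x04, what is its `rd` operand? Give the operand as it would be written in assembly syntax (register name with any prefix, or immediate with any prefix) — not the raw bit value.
%r2

off 0x04: read c8 44 as little → 0x44c8
  top 4b → 0x4 → subi [RI]
  rd: (w>>9)&0x7=0x2 → %r2
  imm: (w>>0)&0x1ff=0xc8 → #200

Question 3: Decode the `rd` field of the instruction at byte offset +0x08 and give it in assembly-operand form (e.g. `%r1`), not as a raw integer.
+0x08: 40 ef ⇒ word 0xef40 (little)
  top 4b → 0xe → str [RR]
  [11:9] rd=7 = %r7
  [8:6] rs=5 = %r5

%r7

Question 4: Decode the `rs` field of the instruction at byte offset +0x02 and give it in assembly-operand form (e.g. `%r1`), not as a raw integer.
+0x02: 00 e1 ⇒ word 0xe100 (little)
  top 4b → 0xe → str [RR]
  rd@[11:9]=0x0 ⇒ %r0
  rs@[8:6]=0x4 ⇒ %r4

%r4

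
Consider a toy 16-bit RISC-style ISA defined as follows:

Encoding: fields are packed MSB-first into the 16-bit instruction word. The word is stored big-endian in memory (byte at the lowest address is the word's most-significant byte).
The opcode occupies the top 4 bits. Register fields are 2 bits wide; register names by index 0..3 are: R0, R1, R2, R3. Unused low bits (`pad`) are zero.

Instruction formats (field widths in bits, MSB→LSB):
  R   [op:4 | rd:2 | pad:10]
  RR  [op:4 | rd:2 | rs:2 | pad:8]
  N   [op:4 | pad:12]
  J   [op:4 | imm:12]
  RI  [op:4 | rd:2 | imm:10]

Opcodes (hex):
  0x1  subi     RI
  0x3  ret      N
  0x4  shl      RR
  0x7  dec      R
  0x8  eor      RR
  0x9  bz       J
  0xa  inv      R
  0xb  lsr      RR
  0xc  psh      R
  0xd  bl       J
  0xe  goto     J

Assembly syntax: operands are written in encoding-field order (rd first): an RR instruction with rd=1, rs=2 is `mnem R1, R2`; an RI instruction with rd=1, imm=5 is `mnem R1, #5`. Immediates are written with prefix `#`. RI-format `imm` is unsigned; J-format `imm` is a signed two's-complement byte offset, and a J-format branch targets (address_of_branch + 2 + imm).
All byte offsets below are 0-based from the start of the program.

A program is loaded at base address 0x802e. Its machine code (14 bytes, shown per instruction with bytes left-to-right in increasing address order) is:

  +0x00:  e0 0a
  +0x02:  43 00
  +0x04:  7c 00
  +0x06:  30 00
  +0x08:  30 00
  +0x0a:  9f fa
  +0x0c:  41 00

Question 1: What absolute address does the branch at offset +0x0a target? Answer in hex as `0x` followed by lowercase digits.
+0x0a: 9f fa ⇒ word 0x9ffa (big)
  opcode bits[15:12]=0x9: bz/J
  imm@[11:0]=0xffa (s12→-6) ⇒ #-6
  target = base 0x802e + off 0x0a + 2 + imm -6 = 0x8034

0x8034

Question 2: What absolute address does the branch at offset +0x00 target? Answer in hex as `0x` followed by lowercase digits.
0x803a

off 0x00: read e0 0a as big → 0xe00a
  top 4b → 0xe → goto [J]
  [11:0] imm=10 = #10
  target = base 0x802e + off 0x00 + 2 + imm 10 = 0x803a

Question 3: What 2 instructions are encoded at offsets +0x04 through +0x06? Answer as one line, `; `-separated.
+0x04: 7c 00 ⇒ word 0x7c00 (big)
  op=0x7c00>>12=0x7 ⇒ dec (R)
  rd: (w>>10)&0x3=0x3 → R3
+0x06: 30 00 ⇒ word 0x3000 (big)
  op=0x3000>>12=0x3 ⇒ ret (N)

dec R3; ret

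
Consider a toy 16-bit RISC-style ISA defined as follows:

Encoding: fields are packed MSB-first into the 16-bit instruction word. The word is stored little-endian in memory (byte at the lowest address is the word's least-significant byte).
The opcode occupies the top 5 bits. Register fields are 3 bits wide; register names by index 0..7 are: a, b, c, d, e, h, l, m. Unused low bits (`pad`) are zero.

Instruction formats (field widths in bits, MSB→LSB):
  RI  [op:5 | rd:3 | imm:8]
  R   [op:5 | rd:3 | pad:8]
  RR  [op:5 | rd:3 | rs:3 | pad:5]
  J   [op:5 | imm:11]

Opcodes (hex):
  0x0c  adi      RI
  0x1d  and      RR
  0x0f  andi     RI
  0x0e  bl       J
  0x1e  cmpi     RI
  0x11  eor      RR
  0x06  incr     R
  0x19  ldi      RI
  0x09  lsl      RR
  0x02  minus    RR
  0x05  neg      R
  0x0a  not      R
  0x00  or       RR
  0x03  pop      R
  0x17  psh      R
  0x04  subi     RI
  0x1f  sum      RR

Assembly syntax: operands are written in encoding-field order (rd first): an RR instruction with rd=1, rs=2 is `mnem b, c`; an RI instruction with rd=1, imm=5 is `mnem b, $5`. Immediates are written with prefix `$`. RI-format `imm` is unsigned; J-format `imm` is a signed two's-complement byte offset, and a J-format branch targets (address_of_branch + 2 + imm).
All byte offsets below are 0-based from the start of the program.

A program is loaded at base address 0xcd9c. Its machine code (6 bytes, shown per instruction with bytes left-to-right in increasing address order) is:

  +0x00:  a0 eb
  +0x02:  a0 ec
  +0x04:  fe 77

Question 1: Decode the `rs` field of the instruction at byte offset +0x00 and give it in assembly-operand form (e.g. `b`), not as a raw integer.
h

[00] a0 eb → 0xeba0
  op=0xeba0>>11=0x1d ⇒ and (RR)
  rd@[10:8]=0x3 ⇒ d
  rs@[7:5]=0x5 ⇒ h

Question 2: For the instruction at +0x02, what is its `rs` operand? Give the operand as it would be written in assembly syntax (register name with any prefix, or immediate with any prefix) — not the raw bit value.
h

+0x02: a0 ec ⇒ word 0xeca0 (little)
  opcode bits[15:11]=0x1d: and/RR
  rd: (w>>8)&0x7=0x4 → e
  rs: (w>>5)&0x7=0x5 → h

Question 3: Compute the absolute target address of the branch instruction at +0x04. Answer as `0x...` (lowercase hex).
0xcda0

+0x04: fe 77 ⇒ word 0x77fe (little)
  top 5b → 0xe → bl [J]
  imm@[10:0]=0x7fe (s11→-2) ⇒ $-2
  target = base 0xcd9c + off 0x04 + 2 + imm -2 = 0xcda0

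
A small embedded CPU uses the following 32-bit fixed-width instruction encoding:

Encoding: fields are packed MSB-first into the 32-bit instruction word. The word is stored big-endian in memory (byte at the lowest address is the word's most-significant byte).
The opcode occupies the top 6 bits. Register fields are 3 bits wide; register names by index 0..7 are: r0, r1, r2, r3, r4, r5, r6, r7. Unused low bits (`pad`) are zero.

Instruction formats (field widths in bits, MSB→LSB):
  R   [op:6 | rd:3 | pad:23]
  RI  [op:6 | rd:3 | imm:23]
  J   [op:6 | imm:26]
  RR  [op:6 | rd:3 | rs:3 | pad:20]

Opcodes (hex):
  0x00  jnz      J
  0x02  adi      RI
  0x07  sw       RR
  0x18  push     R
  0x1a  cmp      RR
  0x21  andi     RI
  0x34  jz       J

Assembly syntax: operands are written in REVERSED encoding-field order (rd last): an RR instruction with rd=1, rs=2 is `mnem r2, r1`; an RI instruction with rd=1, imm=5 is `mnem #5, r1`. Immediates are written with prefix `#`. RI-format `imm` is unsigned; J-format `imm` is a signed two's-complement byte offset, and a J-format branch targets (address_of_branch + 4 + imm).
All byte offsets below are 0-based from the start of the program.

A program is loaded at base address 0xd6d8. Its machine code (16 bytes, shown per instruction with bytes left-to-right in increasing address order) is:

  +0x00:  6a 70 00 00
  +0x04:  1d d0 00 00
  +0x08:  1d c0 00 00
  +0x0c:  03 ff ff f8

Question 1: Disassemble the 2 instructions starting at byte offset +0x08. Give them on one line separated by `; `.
sw r4, r3; jnz #-8

[08] 1d c0 00 00 → 0x1dc00000
  op=0x1dc00000>>26=0x7 ⇒ sw (RR)
  [25:23] rd=3 = r3
  [22:20] rs=4 = r4
[0c] 03 ff ff f8 → 0x03fffff8
  op=0x03fffff8>>26=0x0 ⇒ jnz (J)
  [25:0] imm=67108856 (s26→-8) = #-8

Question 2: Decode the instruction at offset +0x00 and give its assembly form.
@+00  big-endian(6a 70 00 00) = 0x6a700000
  opcode bits[31:26]=0x1a: cmp/RR
  rd@[25:23]=0x4 ⇒ r4
  rs@[22:20]=0x7 ⇒ r7

cmp r7, r4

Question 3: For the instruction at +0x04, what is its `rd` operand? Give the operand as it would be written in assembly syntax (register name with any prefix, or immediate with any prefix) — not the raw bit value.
r3

+0x04: 1d d0 00 00 ⇒ word 0x1dd00000 (big)
  top 6b → 0x7 → sw [RR]
  [25:23] rd=3 = r3
  [22:20] rs=5 = r5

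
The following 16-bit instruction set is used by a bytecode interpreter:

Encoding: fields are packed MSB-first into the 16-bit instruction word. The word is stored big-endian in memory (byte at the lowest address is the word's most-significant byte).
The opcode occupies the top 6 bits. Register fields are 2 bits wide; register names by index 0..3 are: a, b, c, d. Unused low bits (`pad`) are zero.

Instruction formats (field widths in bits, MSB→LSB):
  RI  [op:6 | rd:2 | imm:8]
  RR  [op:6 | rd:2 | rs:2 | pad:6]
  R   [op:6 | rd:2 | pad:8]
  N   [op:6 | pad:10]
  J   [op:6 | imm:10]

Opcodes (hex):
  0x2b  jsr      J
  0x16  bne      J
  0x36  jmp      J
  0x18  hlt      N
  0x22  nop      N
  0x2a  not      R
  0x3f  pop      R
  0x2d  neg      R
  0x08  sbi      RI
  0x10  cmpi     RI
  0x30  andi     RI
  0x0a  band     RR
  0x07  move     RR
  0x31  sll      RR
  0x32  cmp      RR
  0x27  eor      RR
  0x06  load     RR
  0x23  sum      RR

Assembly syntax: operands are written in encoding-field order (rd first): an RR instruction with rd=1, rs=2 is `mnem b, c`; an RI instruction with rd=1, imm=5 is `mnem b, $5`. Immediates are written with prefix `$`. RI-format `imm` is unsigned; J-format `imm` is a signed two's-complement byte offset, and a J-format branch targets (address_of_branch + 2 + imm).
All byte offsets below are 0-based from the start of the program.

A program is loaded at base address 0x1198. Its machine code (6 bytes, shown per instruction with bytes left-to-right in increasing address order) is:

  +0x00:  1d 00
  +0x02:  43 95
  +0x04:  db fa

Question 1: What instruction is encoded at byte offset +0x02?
off 0x02: read 43 95 as big → 0x4395
  opcode bits[15:10]=0x10: cmpi/RI
  [9:8] rd=3 = d
  [7:0] imm=149 = $149

cmpi d, $149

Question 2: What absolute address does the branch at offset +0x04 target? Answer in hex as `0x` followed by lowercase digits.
0x1198

off 0x04: read db fa as big → 0xdbfa
  top 6b → 0x36 → jmp [J]
  imm: (w>>0)&0x3ff=0x3fa (s10→-6) → $-6
  target = base 0x1198 + off 0x04 + 2 + imm -6 = 0x1198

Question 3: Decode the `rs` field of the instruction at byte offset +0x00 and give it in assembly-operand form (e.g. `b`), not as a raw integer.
[00] 1d 00 → 0x1d00
  opcode bits[15:10]=0x7: move/RR
  [9:8] rd=1 = b
  [7:6] rs=0 = a

a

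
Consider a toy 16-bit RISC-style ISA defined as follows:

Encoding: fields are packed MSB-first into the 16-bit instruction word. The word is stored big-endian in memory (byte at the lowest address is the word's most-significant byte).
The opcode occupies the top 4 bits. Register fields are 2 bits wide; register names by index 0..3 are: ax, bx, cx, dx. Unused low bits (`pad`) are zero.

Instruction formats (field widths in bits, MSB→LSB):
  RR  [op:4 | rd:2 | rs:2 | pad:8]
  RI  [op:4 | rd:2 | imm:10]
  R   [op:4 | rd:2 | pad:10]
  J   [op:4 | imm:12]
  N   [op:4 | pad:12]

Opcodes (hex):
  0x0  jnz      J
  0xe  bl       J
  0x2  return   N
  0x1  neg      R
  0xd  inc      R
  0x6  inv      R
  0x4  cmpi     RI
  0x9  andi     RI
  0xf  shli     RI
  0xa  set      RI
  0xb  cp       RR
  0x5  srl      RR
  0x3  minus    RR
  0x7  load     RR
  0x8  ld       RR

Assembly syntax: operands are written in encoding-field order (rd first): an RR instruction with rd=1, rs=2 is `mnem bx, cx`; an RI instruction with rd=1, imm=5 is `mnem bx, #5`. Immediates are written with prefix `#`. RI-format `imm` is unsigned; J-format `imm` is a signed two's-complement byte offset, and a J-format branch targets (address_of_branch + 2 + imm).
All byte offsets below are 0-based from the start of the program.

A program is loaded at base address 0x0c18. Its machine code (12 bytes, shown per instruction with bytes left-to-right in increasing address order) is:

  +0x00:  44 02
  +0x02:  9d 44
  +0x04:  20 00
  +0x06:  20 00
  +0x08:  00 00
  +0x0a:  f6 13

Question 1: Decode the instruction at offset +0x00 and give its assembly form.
[00] 44 02 → 0x4402
  top 4b → 0x4 → cmpi [RI]
  rd: (w>>10)&0x3=0x1 → bx
  imm: (w>>0)&0x3ff=0x2 → #2

cmpi bx, #2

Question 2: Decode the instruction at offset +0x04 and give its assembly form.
[04] 20 00 → 0x2000
  op=0x2000>>12=0x2 ⇒ return (N)

return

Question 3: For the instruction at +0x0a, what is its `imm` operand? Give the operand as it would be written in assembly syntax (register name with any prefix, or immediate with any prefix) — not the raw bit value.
#531

+0x0a: f6 13 ⇒ word 0xf613 (big)
  opcode bits[15:12]=0xf: shli/RI
  [11:10] rd=1 = bx
  [9:0] imm=531 = #531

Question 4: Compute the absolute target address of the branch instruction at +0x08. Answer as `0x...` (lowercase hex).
+0x08: 00 00 ⇒ word 0x0000 (big)
  op=0x0000>>12=0x0 ⇒ jnz (J)
  imm@[11:0]=0x0 ⇒ #0
  target = base 0x0c18 + off 0x08 + 2 + imm 0 = 0x0c22

0x0c22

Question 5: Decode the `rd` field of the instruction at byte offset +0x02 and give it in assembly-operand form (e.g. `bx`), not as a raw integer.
[02] 9d 44 → 0x9d44
  op=0x9d44>>12=0x9 ⇒ andi (RI)
  rd@[11:10]=0x3 ⇒ dx
  imm@[9:0]=0x144 ⇒ #324

dx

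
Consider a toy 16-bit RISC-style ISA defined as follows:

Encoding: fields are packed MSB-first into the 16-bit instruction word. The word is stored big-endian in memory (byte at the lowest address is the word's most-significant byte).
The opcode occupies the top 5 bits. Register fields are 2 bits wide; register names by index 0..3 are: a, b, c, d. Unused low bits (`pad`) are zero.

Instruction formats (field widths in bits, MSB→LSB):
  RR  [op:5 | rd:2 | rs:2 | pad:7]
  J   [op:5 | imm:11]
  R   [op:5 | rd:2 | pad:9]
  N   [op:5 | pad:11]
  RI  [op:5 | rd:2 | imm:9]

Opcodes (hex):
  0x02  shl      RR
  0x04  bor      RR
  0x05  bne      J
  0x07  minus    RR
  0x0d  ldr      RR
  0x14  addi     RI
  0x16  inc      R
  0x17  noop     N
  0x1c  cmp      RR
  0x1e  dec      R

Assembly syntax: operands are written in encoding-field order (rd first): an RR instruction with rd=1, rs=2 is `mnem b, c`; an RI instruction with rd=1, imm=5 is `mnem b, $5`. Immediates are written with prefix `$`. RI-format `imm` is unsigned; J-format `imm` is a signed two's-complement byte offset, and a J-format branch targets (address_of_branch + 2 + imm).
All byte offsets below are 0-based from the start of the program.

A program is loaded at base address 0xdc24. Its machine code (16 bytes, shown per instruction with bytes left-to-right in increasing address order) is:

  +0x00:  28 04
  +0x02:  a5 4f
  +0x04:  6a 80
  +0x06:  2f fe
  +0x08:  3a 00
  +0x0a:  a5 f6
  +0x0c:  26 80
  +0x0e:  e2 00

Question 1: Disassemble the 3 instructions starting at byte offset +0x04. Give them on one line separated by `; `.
off 0x04: read 6a 80 as big → 0x6a80
  opcode bits[15:11]=0xd: ldr/RR
  rd@[10:9]=0x1 ⇒ b
  rs@[8:7]=0x1 ⇒ b
off 0x06: read 2f fe as big → 0x2ffe
  opcode bits[15:11]=0x5: bne/J
  imm@[10:0]=0x7fe (s11→-2) ⇒ $-2
off 0x08: read 3a 00 as big → 0x3a00
  opcode bits[15:11]=0x7: minus/RR
  rd@[10:9]=0x1 ⇒ b
  rs@[8:7]=0x0 ⇒ a

ldr b, b; bne $-2; minus b, a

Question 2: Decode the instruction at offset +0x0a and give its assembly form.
+0x0a: a5 f6 ⇒ word 0xa5f6 (big)
  top 5b → 0x14 → addi [RI]
  rd: (w>>9)&0x3=0x2 → c
  imm: (w>>0)&0x1ff=0x1f6 → $502

addi c, $502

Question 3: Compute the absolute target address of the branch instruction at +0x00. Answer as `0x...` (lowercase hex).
+0x00: 28 04 ⇒ word 0x2804 (big)
  opcode bits[15:11]=0x5: bne/J
  imm: (w>>0)&0x7ff=0x4 → $4
  target = base 0xdc24 + off 0x00 + 2 + imm 4 = 0xdc2a

0xdc2a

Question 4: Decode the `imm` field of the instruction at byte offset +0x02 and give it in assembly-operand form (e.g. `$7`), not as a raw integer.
+0x02: a5 4f ⇒ word 0xa54f (big)
  op=0xa54f>>11=0x14 ⇒ addi (RI)
  [10:9] rd=2 = c
  [8:0] imm=335 = $335

$335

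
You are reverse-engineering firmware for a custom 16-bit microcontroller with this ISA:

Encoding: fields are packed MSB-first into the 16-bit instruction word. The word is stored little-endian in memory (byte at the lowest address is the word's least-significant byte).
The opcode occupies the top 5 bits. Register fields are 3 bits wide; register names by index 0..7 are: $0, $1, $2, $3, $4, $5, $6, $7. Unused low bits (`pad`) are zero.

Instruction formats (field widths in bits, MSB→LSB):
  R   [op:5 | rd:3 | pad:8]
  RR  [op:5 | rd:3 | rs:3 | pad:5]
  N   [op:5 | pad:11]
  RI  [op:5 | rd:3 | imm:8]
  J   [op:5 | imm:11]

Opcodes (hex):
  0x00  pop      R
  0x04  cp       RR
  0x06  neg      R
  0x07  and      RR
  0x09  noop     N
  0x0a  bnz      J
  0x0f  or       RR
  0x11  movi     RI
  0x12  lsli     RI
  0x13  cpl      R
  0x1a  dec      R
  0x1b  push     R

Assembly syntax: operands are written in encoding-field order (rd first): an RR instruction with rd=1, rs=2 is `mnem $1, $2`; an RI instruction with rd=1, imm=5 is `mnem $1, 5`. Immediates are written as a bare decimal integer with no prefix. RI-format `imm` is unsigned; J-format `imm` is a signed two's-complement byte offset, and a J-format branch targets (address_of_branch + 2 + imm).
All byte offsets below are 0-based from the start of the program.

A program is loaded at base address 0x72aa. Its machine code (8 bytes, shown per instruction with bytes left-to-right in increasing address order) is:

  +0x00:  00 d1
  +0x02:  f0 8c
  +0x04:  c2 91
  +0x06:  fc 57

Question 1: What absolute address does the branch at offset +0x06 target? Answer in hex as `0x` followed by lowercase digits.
0x72ae

off 0x06: read fc 57 as little → 0x57fc
  top 5b → 0xa → bnz [J]
  imm@[10:0]=0x7fc (s11→-4) ⇒ -4
  target = base 0x72aa + off 0x06 + 2 + imm -4 = 0x72ae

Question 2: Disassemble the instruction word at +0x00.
dec $1

@+00  little-endian(00 d1) = 0xd100
  op=0xd100>>11=0x1a ⇒ dec (R)
  rd@[10:8]=0x1 ⇒ $1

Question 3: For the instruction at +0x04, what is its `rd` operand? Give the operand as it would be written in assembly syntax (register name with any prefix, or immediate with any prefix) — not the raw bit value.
$1

off 0x04: read c2 91 as little → 0x91c2
  opcode bits[15:11]=0x12: lsli/RI
  rd: (w>>8)&0x7=0x1 → $1
  imm: (w>>0)&0xff=0xc2 → 194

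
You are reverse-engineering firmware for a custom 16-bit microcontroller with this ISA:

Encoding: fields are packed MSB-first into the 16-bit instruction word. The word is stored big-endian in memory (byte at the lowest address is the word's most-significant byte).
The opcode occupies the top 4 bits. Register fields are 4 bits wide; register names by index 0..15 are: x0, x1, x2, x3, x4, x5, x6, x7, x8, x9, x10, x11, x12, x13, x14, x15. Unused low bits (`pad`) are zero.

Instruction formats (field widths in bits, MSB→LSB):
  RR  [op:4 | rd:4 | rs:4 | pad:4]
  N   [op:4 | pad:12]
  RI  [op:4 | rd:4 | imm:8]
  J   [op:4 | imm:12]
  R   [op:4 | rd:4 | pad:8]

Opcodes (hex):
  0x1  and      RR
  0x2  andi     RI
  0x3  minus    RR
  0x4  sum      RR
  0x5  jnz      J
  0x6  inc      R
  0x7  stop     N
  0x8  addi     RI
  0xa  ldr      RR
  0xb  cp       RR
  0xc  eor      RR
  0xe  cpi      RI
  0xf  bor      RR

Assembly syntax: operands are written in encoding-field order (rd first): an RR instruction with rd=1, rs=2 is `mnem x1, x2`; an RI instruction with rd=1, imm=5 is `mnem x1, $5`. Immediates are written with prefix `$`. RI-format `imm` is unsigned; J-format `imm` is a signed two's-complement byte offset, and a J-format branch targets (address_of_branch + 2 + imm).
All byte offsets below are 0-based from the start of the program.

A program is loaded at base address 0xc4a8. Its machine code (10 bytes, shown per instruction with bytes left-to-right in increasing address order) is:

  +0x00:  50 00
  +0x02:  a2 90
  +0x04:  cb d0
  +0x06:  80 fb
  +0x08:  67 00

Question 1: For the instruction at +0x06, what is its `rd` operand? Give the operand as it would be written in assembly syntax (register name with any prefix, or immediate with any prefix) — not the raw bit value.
x0

off 0x06: read 80 fb as big → 0x80fb
  opcode bits[15:12]=0x8: addi/RI
  [11:8] rd=0 = x0
  [7:0] imm=251 = $251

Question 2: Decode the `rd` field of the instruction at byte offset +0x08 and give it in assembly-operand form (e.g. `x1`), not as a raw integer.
x7

@+08  big-endian(67 00) = 0x6700
  top 4b → 0x6 → inc [R]
  rd@[11:8]=0x7 ⇒ x7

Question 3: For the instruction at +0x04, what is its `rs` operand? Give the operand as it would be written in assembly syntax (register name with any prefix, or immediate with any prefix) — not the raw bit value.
x13

off 0x04: read cb d0 as big → 0xcbd0
  top 4b → 0xc → eor [RR]
  rd: (w>>8)&0xf=0xb → x11
  rs: (w>>4)&0xf=0xd → x13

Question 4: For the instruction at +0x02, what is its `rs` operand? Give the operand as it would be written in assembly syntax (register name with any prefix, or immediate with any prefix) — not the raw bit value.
x9

[02] a2 90 → 0xa290
  opcode bits[15:12]=0xa: ldr/RR
  [11:8] rd=2 = x2
  [7:4] rs=9 = x9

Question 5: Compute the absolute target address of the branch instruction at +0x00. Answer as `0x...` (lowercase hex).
@+00  big-endian(50 00) = 0x5000
  top 4b → 0x5 → jnz [J]
  [11:0] imm=0 = $0
  target = base 0xc4a8 + off 0x00 + 2 + imm 0 = 0xc4aa

0xc4aa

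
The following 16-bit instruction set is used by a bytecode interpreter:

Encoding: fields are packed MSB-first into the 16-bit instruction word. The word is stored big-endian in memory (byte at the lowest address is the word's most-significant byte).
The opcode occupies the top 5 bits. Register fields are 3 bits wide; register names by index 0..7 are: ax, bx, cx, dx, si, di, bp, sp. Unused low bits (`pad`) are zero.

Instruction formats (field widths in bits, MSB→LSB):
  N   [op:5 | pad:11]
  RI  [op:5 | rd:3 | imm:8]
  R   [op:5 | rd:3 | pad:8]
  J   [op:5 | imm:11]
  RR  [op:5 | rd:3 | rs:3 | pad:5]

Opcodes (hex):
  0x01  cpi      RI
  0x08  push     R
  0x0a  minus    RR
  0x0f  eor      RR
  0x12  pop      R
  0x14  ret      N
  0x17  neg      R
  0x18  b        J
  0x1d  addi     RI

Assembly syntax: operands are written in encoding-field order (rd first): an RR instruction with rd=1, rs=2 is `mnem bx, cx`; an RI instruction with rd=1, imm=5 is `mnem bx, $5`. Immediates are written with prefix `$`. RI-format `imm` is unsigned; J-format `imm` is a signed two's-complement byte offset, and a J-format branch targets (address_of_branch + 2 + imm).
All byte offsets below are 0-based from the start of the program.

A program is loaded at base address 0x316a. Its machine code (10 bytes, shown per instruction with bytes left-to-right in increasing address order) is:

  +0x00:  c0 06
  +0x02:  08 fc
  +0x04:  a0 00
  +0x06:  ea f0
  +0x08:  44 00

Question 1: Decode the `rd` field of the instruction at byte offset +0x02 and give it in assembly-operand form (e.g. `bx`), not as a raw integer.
ax

@+02  big-endian(08 fc) = 0x08fc
  top 5b → 0x1 → cpi [RI]
  [10:8] rd=0 = ax
  [7:0] imm=252 = $252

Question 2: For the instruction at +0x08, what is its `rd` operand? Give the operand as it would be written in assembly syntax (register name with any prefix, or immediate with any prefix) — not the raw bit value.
si

[08] 44 00 → 0x4400
  top 5b → 0x8 → push [R]
  [10:8] rd=4 = si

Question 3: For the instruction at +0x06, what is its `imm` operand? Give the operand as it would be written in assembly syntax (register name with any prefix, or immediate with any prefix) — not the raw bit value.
@+06  big-endian(ea f0) = 0xeaf0
  opcode bits[15:11]=0x1d: addi/RI
  rd@[10:8]=0x2 ⇒ cx
  imm@[7:0]=0xf0 ⇒ $240

$240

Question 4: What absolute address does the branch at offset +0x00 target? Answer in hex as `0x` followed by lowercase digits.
+0x00: c0 06 ⇒ word 0xc006 (big)
  top 5b → 0x18 → b [J]
  [10:0] imm=6 = $6
  target = base 0x316a + off 0x00 + 2 + imm 6 = 0x3172

0x3172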